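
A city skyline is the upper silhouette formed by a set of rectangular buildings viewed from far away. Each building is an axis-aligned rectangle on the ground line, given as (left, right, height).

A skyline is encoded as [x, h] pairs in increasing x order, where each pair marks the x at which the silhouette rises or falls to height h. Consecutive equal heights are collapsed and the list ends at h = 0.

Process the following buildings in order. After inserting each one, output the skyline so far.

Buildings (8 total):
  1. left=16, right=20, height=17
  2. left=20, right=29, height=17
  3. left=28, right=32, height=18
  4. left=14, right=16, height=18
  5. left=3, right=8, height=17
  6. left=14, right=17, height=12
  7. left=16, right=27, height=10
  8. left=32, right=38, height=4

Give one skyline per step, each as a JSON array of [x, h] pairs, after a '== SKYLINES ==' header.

== SKYLINES ==
[[16,17],[20,0]]
[[16,17],[29,0]]
[[16,17],[28,18],[32,0]]
[[14,18],[16,17],[28,18],[32,0]]
[[3,17],[8,0],[14,18],[16,17],[28,18],[32,0]]
[[3,17],[8,0],[14,18],[16,17],[28,18],[32,0]]
[[3,17],[8,0],[14,18],[16,17],[28,18],[32,0]]
[[3,17],[8,0],[14,18],[16,17],[28,18],[32,4],[38,0]]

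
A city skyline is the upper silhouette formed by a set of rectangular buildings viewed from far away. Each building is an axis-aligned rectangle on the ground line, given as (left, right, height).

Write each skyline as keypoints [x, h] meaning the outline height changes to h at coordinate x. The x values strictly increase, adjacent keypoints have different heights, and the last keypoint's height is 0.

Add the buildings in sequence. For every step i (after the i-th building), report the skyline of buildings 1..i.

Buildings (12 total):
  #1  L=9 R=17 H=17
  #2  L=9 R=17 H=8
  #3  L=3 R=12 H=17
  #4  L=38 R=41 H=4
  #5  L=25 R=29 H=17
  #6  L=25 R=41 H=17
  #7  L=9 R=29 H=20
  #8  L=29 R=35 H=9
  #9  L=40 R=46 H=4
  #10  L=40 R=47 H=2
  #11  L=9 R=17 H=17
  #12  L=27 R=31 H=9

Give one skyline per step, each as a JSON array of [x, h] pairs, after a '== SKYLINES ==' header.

== SKYLINES ==
[[9,17],[17,0]]
[[9,17],[17,0]]
[[3,17],[17,0]]
[[3,17],[17,0],[38,4],[41,0]]
[[3,17],[17,0],[25,17],[29,0],[38,4],[41,0]]
[[3,17],[17,0],[25,17],[41,0]]
[[3,17],[9,20],[29,17],[41,0]]
[[3,17],[9,20],[29,17],[41,0]]
[[3,17],[9,20],[29,17],[41,4],[46,0]]
[[3,17],[9,20],[29,17],[41,4],[46,2],[47,0]]
[[3,17],[9,20],[29,17],[41,4],[46,2],[47,0]]
[[3,17],[9,20],[29,17],[41,4],[46,2],[47,0]]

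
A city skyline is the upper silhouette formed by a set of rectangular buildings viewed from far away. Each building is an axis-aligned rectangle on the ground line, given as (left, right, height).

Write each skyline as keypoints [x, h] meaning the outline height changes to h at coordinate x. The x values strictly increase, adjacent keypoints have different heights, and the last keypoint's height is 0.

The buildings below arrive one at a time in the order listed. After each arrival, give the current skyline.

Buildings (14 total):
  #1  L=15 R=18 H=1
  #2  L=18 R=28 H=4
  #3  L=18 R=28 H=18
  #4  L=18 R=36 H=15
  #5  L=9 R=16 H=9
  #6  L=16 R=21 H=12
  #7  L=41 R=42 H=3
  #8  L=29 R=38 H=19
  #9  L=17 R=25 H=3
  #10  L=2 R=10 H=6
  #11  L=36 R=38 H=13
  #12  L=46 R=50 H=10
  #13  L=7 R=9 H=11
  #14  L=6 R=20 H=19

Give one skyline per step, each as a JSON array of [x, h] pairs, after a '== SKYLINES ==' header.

== SKYLINES ==
[[15,1],[18,0]]
[[15,1],[18,4],[28,0]]
[[15,1],[18,18],[28,0]]
[[15,1],[18,18],[28,15],[36,0]]
[[9,9],[16,1],[18,18],[28,15],[36,0]]
[[9,9],[16,12],[18,18],[28,15],[36,0]]
[[9,9],[16,12],[18,18],[28,15],[36,0],[41,3],[42,0]]
[[9,9],[16,12],[18,18],[28,15],[29,19],[38,0],[41,3],[42,0]]
[[9,9],[16,12],[18,18],[28,15],[29,19],[38,0],[41,3],[42,0]]
[[2,6],[9,9],[16,12],[18,18],[28,15],[29,19],[38,0],[41,3],[42,0]]
[[2,6],[9,9],[16,12],[18,18],[28,15],[29,19],[38,0],[41,3],[42,0]]
[[2,6],[9,9],[16,12],[18,18],[28,15],[29,19],[38,0],[41,3],[42,0],[46,10],[50,0]]
[[2,6],[7,11],[9,9],[16,12],[18,18],[28,15],[29,19],[38,0],[41,3],[42,0],[46,10],[50,0]]
[[2,6],[6,19],[20,18],[28,15],[29,19],[38,0],[41,3],[42,0],[46,10],[50,0]]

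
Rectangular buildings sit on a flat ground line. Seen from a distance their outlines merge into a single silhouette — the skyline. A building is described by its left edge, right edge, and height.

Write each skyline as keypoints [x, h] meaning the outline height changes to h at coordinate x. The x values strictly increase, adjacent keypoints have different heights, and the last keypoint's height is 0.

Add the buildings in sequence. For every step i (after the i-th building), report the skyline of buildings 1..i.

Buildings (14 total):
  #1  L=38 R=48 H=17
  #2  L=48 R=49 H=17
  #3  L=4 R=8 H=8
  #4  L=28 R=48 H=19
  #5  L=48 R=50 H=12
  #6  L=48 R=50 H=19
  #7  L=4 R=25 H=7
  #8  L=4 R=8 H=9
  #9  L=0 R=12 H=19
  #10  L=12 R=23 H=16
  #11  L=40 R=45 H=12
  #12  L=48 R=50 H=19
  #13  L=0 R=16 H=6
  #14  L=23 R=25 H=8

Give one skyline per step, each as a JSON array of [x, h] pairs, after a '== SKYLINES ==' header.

== SKYLINES ==
[[38,17],[48,0]]
[[38,17],[49,0]]
[[4,8],[8,0],[38,17],[49,0]]
[[4,8],[8,0],[28,19],[48,17],[49,0]]
[[4,8],[8,0],[28,19],[48,17],[49,12],[50,0]]
[[4,8],[8,0],[28,19],[50,0]]
[[4,8],[8,7],[25,0],[28,19],[50,0]]
[[4,9],[8,7],[25,0],[28,19],[50,0]]
[[0,19],[12,7],[25,0],[28,19],[50,0]]
[[0,19],[12,16],[23,7],[25,0],[28,19],[50,0]]
[[0,19],[12,16],[23,7],[25,0],[28,19],[50,0]]
[[0,19],[12,16],[23,7],[25,0],[28,19],[50,0]]
[[0,19],[12,16],[23,7],[25,0],[28,19],[50,0]]
[[0,19],[12,16],[23,8],[25,0],[28,19],[50,0]]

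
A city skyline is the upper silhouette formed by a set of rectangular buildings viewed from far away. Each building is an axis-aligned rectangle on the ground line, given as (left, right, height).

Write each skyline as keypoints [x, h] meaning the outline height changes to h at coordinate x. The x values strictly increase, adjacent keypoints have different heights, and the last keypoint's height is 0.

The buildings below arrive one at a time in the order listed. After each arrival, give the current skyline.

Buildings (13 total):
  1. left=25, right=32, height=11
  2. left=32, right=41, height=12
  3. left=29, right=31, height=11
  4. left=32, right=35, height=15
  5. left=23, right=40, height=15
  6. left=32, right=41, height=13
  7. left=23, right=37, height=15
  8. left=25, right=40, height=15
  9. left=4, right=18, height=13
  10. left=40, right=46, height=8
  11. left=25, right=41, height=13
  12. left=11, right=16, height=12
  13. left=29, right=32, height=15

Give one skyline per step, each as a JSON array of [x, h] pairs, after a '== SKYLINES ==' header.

== SKYLINES ==
[[25,11],[32,0]]
[[25,11],[32,12],[41,0]]
[[25,11],[32,12],[41,0]]
[[25,11],[32,15],[35,12],[41,0]]
[[23,15],[40,12],[41,0]]
[[23,15],[40,13],[41,0]]
[[23,15],[40,13],[41,0]]
[[23,15],[40,13],[41,0]]
[[4,13],[18,0],[23,15],[40,13],[41,0]]
[[4,13],[18,0],[23,15],[40,13],[41,8],[46,0]]
[[4,13],[18,0],[23,15],[40,13],[41,8],[46,0]]
[[4,13],[18,0],[23,15],[40,13],[41,8],[46,0]]
[[4,13],[18,0],[23,15],[40,13],[41,8],[46,0]]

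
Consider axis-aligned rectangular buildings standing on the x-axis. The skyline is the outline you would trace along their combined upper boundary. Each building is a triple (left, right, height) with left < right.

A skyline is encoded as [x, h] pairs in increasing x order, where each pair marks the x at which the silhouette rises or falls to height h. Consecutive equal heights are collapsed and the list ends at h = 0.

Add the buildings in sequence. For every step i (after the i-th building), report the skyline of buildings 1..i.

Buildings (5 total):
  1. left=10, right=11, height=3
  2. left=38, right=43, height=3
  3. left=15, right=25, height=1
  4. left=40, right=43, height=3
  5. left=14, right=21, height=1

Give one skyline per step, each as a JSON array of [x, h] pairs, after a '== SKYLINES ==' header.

== SKYLINES ==
[[10,3],[11,0]]
[[10,3],[11,0],[38,3],[43,0]]
[[10,3],[11,0],[15,1],[25,0],[38,3],[43,0]]
[[10,3],[11,0],[15,1],[25,0],[38,3],[43,0]]
[[10,3],[11,0],[14,1],[25,0],[38,3],[43,0]]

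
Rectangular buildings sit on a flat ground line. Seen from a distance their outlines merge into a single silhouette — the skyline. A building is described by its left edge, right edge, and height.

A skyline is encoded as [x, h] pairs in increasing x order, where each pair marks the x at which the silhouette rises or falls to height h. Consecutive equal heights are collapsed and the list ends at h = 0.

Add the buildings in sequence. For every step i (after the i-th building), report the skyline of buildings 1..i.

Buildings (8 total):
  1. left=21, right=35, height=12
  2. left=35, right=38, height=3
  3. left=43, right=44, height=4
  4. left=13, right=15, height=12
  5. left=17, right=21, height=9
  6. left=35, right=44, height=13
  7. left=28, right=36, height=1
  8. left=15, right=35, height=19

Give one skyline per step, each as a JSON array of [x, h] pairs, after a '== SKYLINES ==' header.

== SKYLINES ==
[[21,12],[35,0]]
[[21,12],[35,3],[38,0]]
[[21,12],[35,3],[38,0],[43,4],[44,0]]
[[13,12],[15,0],[21,12],[35,3],[38,0],[43,4],[44,0]]
[[13,12],[15,0],[17,9],[21,12],[35,3],[38,0],[43,4],[44,0]]
[[13,12],[15,0],[17,9],[21,12],[35,13],[44,0]]
[[13,12],[15,0],[17,9],[21,12],[35,13],[44,0]]
[[13,12],[15,19],[35,13],[44,0]]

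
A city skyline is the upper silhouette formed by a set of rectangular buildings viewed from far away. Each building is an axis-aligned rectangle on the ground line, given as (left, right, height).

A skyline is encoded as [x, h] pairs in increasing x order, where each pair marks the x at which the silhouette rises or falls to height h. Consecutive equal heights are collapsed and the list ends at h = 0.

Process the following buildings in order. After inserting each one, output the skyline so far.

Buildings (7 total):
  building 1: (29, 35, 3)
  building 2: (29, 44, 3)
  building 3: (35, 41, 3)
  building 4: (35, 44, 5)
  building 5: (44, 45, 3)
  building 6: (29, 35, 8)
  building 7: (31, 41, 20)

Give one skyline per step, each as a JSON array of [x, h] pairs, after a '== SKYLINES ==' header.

== SKYLINES ==
[[29,3],[35,0]]
[[29,3],[44,0]]
[[29,3],[44,0]]
[[29,3],[35,5],[44,0]]
[[29,3],[35,5],[44,3],[45,0]]
[[29,8],[35,5],[44,3],[45,0]]
[[29,8],[31,20],[41,5],[44,3],[45,0]]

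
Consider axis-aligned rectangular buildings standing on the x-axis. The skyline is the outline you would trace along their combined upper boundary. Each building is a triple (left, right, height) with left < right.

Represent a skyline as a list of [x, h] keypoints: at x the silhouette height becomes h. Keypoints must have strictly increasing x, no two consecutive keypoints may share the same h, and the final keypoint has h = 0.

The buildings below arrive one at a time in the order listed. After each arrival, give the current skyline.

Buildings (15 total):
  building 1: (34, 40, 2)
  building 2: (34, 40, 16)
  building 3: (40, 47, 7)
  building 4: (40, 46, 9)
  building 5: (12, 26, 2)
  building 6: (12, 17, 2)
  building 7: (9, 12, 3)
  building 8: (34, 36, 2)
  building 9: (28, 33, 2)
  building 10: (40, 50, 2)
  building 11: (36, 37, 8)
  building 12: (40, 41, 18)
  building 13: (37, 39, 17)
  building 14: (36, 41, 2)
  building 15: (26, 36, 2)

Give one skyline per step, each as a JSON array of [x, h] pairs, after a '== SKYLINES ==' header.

== SKYLINES ==
[[34,2],[40,0]]
[[34,16],[40,0]]
[[34,16],[40,7],[47,0]]
[[34,16],[40,9],[46,7],[47,0]]
[[12,2],[26,0],[34,16],[40,9],[46,7],[47,0]]
[[12,2],[26,0],[34,16],[40,9],[46,7],[47,0]]
[[9,3],[12,2],[26,0],[34,16],[40,9],[46,7],[47,0]]
[[9,3],[12,2],[26,0],[34,16],[40,9],[46,7],[47,0]]
[[9,3],[12,2],[26,0],[28,2],[33,0],[34,16],[40,9],[46,7],[47,0]]
[[9,3],[12,2],[26,0],[28,2],[33,0],[34,16],[40,9],[46,7],[47,2],[50,0]]
[[9,3],[12,2],[26,0],[28,2],[33,0],[34,16],[40,9],[46,7],[47,2],[50,0]]
[[9,3],[12,2],[26,0],[28,2],[33,0],[34,16],[40,18],[41,9],[46,7],[47,2],[50,0]]
[[9,3],[12,2],[26,0],[28,2],[33,0],[34,16],[37,17],[39,16],[40,18],[41,9],[46,7],[47,2],[50,0]]
[[9,3],[12,2],[26,0],[28,2],[33,0],[34,16],[37,17],[39,16],[40,18],[41,9],[46,7],[47,2],[50,0]]
[[9,3],[12,2],[34,16],[37,17],[39,16],[40,18],[41,9],[46,7],[47,2],[50,0]]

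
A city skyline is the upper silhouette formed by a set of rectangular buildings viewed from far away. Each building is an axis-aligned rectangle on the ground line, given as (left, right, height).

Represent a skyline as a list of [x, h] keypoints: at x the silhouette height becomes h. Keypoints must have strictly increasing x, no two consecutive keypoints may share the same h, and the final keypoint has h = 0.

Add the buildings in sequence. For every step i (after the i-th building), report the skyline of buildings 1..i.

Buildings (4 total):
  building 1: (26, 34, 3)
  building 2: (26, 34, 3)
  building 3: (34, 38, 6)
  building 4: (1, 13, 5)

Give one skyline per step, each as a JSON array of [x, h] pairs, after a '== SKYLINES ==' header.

== SKYLINES ==
[[26,3],[34,0]]
[[26,3],[34,0]]
[[26,3],[34,6],[38,0]]
[[1,5],[13,0],[26,3],[34,6],[38,0]]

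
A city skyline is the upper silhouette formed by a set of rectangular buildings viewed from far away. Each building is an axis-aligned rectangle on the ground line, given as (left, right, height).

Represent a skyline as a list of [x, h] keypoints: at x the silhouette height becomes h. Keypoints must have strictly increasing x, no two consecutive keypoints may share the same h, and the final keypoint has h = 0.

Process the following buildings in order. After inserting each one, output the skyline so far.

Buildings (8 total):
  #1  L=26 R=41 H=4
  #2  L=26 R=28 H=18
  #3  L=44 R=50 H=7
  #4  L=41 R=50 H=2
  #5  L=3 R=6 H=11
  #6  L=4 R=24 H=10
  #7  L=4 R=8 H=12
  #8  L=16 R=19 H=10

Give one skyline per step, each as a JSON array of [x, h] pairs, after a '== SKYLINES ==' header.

== SKYLINES ==
[[26,4],[41,0]]
[[26,18],[28,4],[41,0]]
[[26,18],[28,4],[41,0],[44,7],[50,0]]
[[26,18],[28,4],[41,2],[44,7],[50,0]]
[[3,11],[6,0],[26,18],[28,4],[41,2],[44,7],[50,0]]
[[3,11],[6,10],[24,0],[26,18],[28,4],[41,2],[44,7],[50,0]]
[[3,11],[4,12],[8,10],[24,0],[26,18],[28,4],[41,2],[44,7],[50,0]]
[[3,11],[4,12],[8,10],[24,0],[26,18],[28,4],[41,2],[44,7],[50,0]]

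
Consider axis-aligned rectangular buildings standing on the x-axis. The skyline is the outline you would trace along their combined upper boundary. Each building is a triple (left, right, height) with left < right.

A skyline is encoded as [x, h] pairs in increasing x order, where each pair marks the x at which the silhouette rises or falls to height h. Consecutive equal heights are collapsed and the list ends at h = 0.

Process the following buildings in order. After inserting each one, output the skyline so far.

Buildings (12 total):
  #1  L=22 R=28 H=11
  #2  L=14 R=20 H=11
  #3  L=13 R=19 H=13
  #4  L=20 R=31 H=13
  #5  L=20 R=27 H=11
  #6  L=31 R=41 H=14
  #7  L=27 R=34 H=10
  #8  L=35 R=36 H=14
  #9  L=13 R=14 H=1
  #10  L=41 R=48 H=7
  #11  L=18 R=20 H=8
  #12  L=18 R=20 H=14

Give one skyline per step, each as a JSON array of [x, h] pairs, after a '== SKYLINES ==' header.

== SKYLINES ==
[[22,11],[28,0]]
[[14,11],[20,0],[22,11],[28,0]]
[[13,13],[19,11],[20,0],[22,11],[28,0]]
[[13,13],[19,11],[20,13],[31,0]]
[[13,13],[19,11],[20,13],[31,0]]
[[13,13],[19,11],[20,13],[31,14],[41,0]]
[[13,13],[19,11],[20,13],[31,14],[41,0]]
[[13,13],[19,11],[20,13],[31,14],[41,0]]
[[13,13],[19,11],[20,13],[31,14],[41,0]]
[[13,13],[19,11],[20,13],[31,14],[41,7],[48,0]]
[[13,13],[19,11],[20,13],[31,14],[41,7],[48,0]]
[[13,13],[18,14],[20,13],[31,14],[41,7],[48,0]]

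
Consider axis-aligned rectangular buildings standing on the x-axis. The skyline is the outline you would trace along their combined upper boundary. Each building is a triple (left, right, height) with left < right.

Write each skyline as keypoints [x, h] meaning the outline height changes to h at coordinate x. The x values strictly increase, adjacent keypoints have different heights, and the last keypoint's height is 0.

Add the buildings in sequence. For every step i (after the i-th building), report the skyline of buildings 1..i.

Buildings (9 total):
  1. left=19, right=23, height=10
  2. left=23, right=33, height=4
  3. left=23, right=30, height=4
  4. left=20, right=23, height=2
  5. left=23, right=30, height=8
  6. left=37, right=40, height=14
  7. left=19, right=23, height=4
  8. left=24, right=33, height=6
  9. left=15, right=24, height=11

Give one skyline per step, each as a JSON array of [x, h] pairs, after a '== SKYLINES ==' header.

== SKYLINES ==
[[19,10],[23,0]]
[[19,10],[23,4],[33,0]]
[[19,10],[23,4],[33,0]]
[[19,10],[23,4],[33,0]]
[[19,10],[23,8],[30,4],[33,0]]
[[19,10],[23,8],[30,4],[33,0],[37,14],[40,0]]
[[19,10],[23,8],[30,4],[33,0],[37,14],[40,0]]
[[19,10],[23,8],[30,6],[33,0],[37,14],[40,0]]
[[15,11],[24,8],[30,6],[33,0],[37,14],[40,0]]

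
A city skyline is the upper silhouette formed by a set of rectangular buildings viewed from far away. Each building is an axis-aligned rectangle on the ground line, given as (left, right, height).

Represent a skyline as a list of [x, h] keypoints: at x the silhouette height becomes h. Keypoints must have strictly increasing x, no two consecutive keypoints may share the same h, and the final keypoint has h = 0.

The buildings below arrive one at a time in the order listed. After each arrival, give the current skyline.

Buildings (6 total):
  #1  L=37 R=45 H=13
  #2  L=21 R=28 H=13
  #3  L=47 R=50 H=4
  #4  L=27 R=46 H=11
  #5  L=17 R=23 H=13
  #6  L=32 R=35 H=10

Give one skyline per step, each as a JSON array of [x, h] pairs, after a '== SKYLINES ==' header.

== SKYLINES ==
[[37,13],[45,0]]
[[21,13],[28,0],[37,13],[45,0]]
[[21,13],[28,0],[37,13],[45,0],[47,4],[50,0]]
[[21,13],[28,11],[37,13],[45,11],[46,0],[47,4],[50,0]]
[[17,13],[28,11],[37,13],[45,11],[46,0],[47,4],[50,0]]
[[17,13],[28,11],[37,13],[45,11],[46,0],[47,4],[50,0]]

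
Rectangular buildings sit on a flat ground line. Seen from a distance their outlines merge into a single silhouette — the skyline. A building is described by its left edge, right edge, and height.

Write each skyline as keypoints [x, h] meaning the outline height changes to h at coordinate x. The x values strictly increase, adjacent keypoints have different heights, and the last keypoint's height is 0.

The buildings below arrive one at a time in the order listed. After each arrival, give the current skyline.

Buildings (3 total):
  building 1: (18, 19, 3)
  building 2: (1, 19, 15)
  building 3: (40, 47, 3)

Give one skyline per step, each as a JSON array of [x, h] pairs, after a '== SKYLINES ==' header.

== SKYLINES ==
[[18,3],[19,0]]
[[1,15],[19,0]]
[[1,15],[19,0],[40,3],[47,0]]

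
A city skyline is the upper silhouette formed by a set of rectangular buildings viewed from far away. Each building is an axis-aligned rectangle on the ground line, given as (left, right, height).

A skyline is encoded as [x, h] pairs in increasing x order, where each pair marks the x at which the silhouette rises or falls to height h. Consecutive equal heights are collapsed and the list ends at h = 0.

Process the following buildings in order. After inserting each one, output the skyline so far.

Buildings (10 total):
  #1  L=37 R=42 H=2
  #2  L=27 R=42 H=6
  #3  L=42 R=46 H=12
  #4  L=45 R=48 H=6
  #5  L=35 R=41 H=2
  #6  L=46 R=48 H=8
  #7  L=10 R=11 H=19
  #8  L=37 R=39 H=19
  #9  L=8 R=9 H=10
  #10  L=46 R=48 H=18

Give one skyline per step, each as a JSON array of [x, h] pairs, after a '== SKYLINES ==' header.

== SKYLINES ==
[[37,2],[42,0]]
[[27,6],[42,0]]
[[27,6],[42,12],[46,0]]
[[27,6],[42,12],[46,6],[48,0]]
[[27,6],[42,12],[46,6],[48,0]]
[[27,6],[42,12],[46,8],[48,0]]
[[10,19],[11,0],[27,6],[42,12],[46,8],[48,0]]
[[10,19],[11,0],[27,6],[37,19],[39,6],[42,12],[46,8],[48,0]]
[[8,10],[9,0],[10,19],[11,0],[27,6],[37,19],[39,6],[42,12],[46,8],[48,0]]
[[8,10],[9,0],[10,19],[11,0],[27,6],[37,19],[39,6],[42,12],[46,18],[48,0]]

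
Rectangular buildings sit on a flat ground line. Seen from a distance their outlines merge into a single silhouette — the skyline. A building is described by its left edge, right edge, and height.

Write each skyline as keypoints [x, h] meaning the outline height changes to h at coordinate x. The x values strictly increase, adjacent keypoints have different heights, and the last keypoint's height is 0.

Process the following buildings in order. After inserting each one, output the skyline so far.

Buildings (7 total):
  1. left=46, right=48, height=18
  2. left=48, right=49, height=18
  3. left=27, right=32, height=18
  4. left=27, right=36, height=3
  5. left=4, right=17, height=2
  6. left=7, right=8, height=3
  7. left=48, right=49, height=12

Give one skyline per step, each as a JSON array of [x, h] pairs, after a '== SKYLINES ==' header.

== SKYLINES ==
[[46,18],[48,0]]
[[46,18],[49,0]]
[[27,18],[32,0],[46,18],[49,0]]
[[27,18],[32,3],[36,0],[46,18],[49,0]]
[[4,2],[17,0],[27,18],[32,3],[36,0],[46,18],[49,0]]
[[4,2],[7,3],[8,2],[17,0],[27,18],[32,3],[36,0],[46,18],[49,0]]
[[4,2],[7,3],[8,2],[17,0],[27,18],[32,3],[36,0],[46,18],[49,0]]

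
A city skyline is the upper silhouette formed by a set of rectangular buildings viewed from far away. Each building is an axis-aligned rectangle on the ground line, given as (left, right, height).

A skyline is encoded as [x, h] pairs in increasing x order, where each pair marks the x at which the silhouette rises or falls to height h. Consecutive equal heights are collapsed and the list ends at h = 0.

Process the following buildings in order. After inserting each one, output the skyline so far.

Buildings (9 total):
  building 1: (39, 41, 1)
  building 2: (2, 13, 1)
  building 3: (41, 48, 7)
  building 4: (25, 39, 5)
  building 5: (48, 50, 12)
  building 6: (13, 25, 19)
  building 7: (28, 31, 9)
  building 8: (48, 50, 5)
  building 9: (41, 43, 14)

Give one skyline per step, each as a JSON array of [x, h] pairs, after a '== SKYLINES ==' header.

== SKYLINES ==
[[39,1],[41,0]]
[[2,1],[13,0],[39,1],[41,0]]
[[2,1],[13,0],[39,1],[41,7],[48,0]]
[[2,1],[13,0],[25,5],[39,1],[41,7],[48,0]]
[[2,1],[13,0],[25,5],[39,1],[41,7],[48,12],[50,0]]
[[2,1],[13,19],[25,5],[39,1],[41,7],[48,12],[50,0]]
[[2,1],[13,19],[25,5],[28,9],[31,5],[39,1],[41,7],[48,12],[50,0]]
[[2,1],[13,19],[25,5],[28,9],[31,5],[39,1],[41,7],[48,12],[50,0]]
[[2,1],[13,19],[25,5],[28,9],[31,5],[39,1],[41,14],[43,7],[48,12],[50,0]]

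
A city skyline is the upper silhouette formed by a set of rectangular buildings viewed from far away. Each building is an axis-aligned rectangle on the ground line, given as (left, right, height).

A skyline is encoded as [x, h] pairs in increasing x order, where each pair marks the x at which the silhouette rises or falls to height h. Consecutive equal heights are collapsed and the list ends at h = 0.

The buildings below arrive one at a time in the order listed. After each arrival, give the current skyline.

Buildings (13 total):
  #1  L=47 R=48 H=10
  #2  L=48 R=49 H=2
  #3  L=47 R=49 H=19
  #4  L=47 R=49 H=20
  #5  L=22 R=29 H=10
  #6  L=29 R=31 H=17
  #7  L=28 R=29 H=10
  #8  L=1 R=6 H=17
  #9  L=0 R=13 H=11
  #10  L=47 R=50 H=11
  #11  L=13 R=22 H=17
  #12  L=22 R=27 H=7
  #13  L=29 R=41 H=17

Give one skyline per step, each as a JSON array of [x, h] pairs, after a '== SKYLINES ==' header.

== SKYLINES ==
[[47,10],[48,0]]
[[47,10],[48,2],[49,0]]
[[47,19],[49,0]]
[[47,20],[49,0]]
[[22,10],[29,0],[47,20],[49,0]]
[[22,10],[29,17],[31,0],[47,20],[49,0]]
[[22,10],[29,17],[31,0],[47,20],[49,0]]
[[1,17],[6,0],[22,10],[29,17],[31,0],[47,20],[49,0]]
[[0,11],[1,17],[6,11],[13,0],[22,10],[29,17],[31,0],[47,20],[49,0]]
[[0,11],[1,17],[6,11],[13,0],[22,10],[29,17],[31,0],[47,20],[49,11],[50,0]]
[[0,11],[1,17],[6,11],[13,17],[22,10],[29,17],[31,0],[47,20],[49,11],[50,0]]
[[0,11],[1,17],[6,11],[13,17],[22,10],[29,17],[31,0],[47,20],[49,11],[50,0]]
[[0,11],[1,17],[6,11],[13,17],[22,10],[29,17],[41,0],[47,20],[49,11],[50,0]]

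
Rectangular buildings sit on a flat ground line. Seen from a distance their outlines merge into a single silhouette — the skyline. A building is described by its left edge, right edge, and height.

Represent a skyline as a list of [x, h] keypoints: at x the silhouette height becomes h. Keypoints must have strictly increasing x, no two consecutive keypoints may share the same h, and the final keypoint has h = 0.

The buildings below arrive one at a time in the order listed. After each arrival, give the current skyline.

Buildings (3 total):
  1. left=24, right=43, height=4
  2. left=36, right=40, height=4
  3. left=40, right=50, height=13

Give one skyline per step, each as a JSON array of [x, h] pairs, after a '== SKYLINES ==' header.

== SKYLINES ==
[[24,4],[43,0]]
[[24,4],[43,0]]
[[24,4],[40,13],[50,0]]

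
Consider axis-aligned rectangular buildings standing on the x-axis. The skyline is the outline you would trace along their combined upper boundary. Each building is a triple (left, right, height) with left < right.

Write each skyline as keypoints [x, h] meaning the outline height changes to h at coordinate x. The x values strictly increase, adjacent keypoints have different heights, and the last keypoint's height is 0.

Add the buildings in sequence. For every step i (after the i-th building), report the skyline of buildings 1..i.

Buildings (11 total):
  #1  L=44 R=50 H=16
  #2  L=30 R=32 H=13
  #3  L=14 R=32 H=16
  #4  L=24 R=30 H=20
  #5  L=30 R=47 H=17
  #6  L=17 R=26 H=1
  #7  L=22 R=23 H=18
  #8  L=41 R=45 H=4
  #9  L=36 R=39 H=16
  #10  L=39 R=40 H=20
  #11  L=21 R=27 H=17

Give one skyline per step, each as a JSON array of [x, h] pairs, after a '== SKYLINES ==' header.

== SKYLINES ==
[[44,16],[50,0]]
[[30,13],[32,0],[44,16],[50,0]]
[[14,16],[32,0],[44,16],[50,0]]
[[14,16],[24,20],[30,16],[32,0],[44,16],[50,0]]
[[14,16],[24,20],[30,17],[47,16],[50,0]]
[[14,16],[24,20],[30,17],[47,16],[50,0]]
[[14,16],[22,18],[23,16],[24,20],[30,17],[47,16],[50,0]]
[[14,16],[22,18],[23,16],[24,20],[30,17],[47,16],[50,0]]
[[14,16],[22,18],[23,16],[24,20],[30,17],[47,16],[50,0]]
[[14,16],[22,18],[23,16],[24,20],[30,17],[39,20],[40,17],[47,16],[50,0]]
[[14,16],[21,17],[22,18],[23,17],[24,20],[30,17],[39,20],[40,17],[47,16],[50,0]]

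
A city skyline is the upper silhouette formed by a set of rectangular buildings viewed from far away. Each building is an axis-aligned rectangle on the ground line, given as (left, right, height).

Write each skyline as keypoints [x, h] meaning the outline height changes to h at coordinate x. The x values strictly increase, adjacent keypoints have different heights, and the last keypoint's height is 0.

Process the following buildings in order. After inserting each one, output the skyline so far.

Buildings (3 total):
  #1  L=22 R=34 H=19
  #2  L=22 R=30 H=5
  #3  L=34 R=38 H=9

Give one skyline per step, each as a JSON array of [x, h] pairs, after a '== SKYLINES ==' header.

== SKYLINES ==
[[22,19],[34,0]]
[[22,19],[34,0]]
[[22,19],[34,9],[38,0]]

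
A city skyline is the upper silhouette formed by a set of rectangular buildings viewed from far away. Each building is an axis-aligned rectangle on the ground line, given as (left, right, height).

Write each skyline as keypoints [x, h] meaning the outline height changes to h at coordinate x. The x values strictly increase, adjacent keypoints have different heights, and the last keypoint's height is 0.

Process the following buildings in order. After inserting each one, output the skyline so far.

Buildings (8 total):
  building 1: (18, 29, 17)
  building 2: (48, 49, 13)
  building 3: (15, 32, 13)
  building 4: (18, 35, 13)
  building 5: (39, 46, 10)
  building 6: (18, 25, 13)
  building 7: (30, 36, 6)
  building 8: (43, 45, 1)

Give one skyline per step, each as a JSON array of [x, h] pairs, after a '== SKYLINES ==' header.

== SKYLINES ==
[[18,17],[29,0]]
[[18,17],[29,0],[48,13],[49,0]]
[[15,13],[18,17],[29,13],[32,0],[48,13],[49,0]]
[[15,13],[18,17],[29,13],[35,0],[48,13],[49,0]]
[[15,13],[18,17],[29,13],[35,0],[39,10],[46,0],[48,13],[49,0]]
[[15,13],[18,17],[29,13],[35,0],[39,10],[46,0],[48,13],[49,0]]
[[15,13],[18,17],[29,13],[35,6],[36,0],[39,10],[46,0],[48,13],[49,0]]
[[15,13],[18,17],[29,13],[35,6],[36,0],[39,10],[46,0],[48,13],[49,0]]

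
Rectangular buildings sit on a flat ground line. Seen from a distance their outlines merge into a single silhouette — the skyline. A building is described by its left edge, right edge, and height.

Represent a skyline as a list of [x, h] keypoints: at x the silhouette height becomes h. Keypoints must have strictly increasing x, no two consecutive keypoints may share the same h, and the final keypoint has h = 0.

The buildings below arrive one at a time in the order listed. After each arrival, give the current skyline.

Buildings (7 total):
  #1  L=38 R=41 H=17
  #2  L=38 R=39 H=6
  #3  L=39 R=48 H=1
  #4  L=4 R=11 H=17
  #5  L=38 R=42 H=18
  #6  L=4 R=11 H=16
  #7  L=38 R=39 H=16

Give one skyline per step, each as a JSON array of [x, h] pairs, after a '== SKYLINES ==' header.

== SKYLINES ==
[[38,17],[41,0]]
[[38,17],[41,0]]
[[38,17],[41,1],[48,0]]
[[4,17],[11,0],[38,17],[41,1],[48,0]]
[[4,17],[11,0],[38,18],[42,1],[48,0]]
[[4,17],[11,0],[38,18],[42,1],[48,0]]
[[4,17],[11,0],[38,18],[42,1],[48,0]]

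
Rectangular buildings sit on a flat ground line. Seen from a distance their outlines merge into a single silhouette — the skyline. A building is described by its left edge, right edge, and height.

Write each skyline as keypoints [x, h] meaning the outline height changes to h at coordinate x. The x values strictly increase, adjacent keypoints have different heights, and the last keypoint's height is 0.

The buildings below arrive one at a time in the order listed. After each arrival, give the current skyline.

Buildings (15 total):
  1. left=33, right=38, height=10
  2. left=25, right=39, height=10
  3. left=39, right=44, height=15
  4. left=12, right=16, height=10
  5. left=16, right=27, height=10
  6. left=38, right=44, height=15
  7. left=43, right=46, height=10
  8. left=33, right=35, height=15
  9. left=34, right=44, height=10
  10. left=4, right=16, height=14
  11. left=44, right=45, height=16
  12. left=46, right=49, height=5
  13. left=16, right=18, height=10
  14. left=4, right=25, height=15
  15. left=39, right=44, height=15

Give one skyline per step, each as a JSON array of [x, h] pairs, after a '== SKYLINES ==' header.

== SKYLINES ==
[[33,10],[38,0]]
[[25,10],[39,0]]
[[25,10],[39,15],[44,0]]
[[12,10],[16,0],[25,10],[39,15],[44,0]]
[[12,10],[39,15],[44,0]]
[[12,10],[38,15],[44,0]]
[[12,10],[38,15],[44,10],[46,0]]
[[12,10],[33,15],[35,10],[38,15],[44,10],[46,0]]
[[12,10],[33,15],[35,10],[38,15],[44,10],[46,0]]
[[4,14],[16,10],[33,15],[35,10],[38,15],[44,10],[46,0]]
[[4,14],[16,10],[33,15],[35,10],[38,15],[44,16],[45,10],[46,0]]
[[4,14],[16,10],[33,15],[35,10],[38,15],[44,16],[45,10],[46,5],[49,0]]
[[4,14],[16,10],[33,15],[35,10],[38,15],[44,16],[45,10],[46,5],[49,0]]
[[4,15],[25,10],[33,15],[35,10],[38,15],[44,16],[45,10],[46,5],[49,0]]
[[4,15],[25,10],[33,15],[35,10],[38,15],[44,16],[45,10],[46,5],[49,0]]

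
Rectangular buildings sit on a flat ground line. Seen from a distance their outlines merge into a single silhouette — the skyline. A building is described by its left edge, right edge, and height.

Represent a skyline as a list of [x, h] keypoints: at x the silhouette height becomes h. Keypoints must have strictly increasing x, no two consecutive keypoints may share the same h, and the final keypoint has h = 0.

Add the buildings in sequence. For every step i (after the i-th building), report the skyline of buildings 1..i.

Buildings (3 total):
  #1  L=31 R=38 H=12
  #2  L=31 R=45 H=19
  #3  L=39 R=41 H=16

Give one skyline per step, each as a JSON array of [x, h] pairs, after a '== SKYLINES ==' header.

== SKYLINES ==
[[31,12],[38,0]]
[[31,19],[45,0]]
[[31,19],[45,0]]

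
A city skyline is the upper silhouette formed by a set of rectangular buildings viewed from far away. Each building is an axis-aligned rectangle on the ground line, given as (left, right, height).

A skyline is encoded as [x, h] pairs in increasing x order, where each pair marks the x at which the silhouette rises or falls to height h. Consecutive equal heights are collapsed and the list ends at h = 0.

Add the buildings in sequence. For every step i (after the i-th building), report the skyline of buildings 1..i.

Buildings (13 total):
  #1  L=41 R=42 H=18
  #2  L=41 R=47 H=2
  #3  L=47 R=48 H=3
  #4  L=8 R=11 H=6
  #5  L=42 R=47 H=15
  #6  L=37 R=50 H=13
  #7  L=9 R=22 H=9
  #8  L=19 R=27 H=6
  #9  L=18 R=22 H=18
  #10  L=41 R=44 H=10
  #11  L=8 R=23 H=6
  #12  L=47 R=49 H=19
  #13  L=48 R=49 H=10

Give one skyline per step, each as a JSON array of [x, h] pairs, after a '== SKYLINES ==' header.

== SKYLINES ==
[[41,18],[42,0]]
[[41,18],[42,2],[47,0]]
[[41,18],[42,2],[47,3],[48,0]]
[[8,6],[11,0],[41,18],[42,2],[47,3],[48,0]]
[[8,6],[11,0],[41,18],[42,15],[47,3],[48,0]]
[[8,6],[11,0],[37,13],[41,18],[42,15],[47,13],[50,0]]
[[8,6],[9,9],[22,0],[37,13],[41,18],[42,15],[47,13],[50,0]]
[[8,6],[9,9],[22,6],[27,0],[37,13],[41,18],[42,15],[47,13],[50,0]]
[[8,6],[9,9],[18,18],[22,6],[27,0],[37,13],[41,18],[42,15],[47,13],[50,0]]
[[8,6],[9,9],[18,18],[22,6],[27,0],[37,13],[41,18],[42,15],[47,13],[50,0]]
[[8,6],[9,9],[18,18],[22,6],[27,0],[37,13],[41,18],[42,15],[47,13],[50,0]]
[[8,6],[9,9],[18,18],[22,6],[27,0],[37,13],[41,18],[42,15],[47,19],[49,13],[50,0]]
[[8,6],[9,9],[18,18],[22,6],[27,0],[37,13],[41,18],[42,15],[47,19],[49,13],[50,0]]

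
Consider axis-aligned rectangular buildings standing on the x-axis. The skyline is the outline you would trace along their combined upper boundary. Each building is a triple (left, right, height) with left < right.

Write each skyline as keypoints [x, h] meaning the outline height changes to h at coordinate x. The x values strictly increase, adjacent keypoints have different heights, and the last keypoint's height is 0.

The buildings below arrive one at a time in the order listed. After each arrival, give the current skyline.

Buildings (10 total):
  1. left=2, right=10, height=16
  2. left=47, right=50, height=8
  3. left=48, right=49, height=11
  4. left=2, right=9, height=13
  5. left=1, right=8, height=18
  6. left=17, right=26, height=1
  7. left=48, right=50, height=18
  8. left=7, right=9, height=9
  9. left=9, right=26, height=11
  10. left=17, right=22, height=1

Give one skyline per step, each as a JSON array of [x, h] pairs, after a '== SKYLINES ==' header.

== SKYLINES ==
[[2,16],[10,0]]
[[2,16],[10,0],[47,8],[50,0]]
[[2,16],[10,0],[47,8],[48,11],[49,8],[50,0]]
[[2,16],[10,0],[47,8],[48,11],[49,8],[50,0]]
[[1,18],[8,16],[10,0],[47,8],[48,11],[49,8],[50,0]]
[[1,18],[8,16],[10,0],[17,1],[26,0],[47,8],[48,11],[49,8],[50,0]]
[[1,18],[8,16],[10,0],[17,1],[26,0],[47,8],[48,18],[50,0]]
[[1,18],[8,16],[10,0],[17,1],[26,0],[47,8],[48,18],[50,0]]
[[1,18],[8,16],[10,11],[26,0],[47,8],[48,18],[50,0]]
[[1,18],[8,16],[10,11],[26,0],[47,8],[48,18],[50,0]]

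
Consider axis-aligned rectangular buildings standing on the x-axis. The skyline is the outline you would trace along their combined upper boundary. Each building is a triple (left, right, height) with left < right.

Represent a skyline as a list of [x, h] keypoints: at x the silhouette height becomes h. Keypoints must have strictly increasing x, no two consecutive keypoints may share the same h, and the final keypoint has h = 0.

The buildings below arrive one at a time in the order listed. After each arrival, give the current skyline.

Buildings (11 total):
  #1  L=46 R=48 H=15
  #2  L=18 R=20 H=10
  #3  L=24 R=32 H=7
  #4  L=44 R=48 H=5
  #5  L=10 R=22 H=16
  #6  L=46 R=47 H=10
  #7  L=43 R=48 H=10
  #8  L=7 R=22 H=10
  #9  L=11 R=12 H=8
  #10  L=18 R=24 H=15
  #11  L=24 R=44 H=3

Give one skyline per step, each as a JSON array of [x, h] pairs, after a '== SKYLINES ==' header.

== SKYLINES ==
[[46,15],[48,0]]
[[18,10],[20,0],[46,15],[48,0]]
[[18,10],[20,0],[24,7],[32,0],[46,15],[48,0]]
[[18,10],[20,0],[24,7],[32,0],[44,5],[46,15],[48,0]]
[[10,16],[22,0],[24,7],[32,0],[44,5],[46,15],[48,0]]
[[10,16],[22,0],[24,7],[32,0],[44,5],[46,15],[48,0]]
[[10,16],[22,0],[24,7],[32,0],[43,10],[46,15],[48,0]]
[[7,10],[10,16],[22,0],[24,7],[32,0],[43,10],[46,15],[48,0]]
[[7,10],[10,16],[22,0],[24,7],[32,0],[43,10],[46,15],[48,0]]
[[7,10],[10,16],[22,15],[24,7],[32,0],[43,10],[46,15],[48,0]]
[[7,10],[10,16],[22,15],[24,7],[32,3],[43,10],[46,15],[48,0]]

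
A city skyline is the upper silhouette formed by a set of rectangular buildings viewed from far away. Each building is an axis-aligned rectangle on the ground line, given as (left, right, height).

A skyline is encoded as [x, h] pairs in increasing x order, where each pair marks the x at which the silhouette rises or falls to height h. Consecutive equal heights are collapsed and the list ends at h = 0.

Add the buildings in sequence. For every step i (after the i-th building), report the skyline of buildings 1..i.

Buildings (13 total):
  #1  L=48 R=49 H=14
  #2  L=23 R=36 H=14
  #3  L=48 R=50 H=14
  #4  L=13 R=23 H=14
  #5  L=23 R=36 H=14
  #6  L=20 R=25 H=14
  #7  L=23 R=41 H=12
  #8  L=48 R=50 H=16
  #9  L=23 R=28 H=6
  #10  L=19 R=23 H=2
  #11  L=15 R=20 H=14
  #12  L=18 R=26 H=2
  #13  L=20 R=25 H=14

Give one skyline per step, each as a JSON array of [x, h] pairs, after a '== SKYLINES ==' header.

== SKYLINES ==
[[48,14],[49,0]]
[[23,14],[36,0],[48,14],[49,0]]
[[23,14],[36,0],[48,14],[50,0]]
[[13,14],[36,0],[48,14],[50,0]]
[[13,14],[36,0],[48,14],[50,0]]
[[13,14],[36,0],[48,14],[50,0]]
[[13,14],[36,12],[41,0],[48,14],[50,0]]
[[13,14],[36,12],[41,0],[48,16],[50,0]]
[[13,14],[36,12],[41,0],[48,16],[50,0]]
[[13,14],[36,12],[41,0],[48,16],[50,0]]
[[13,14],[36,12],[41,0],[48,16],[50,0]]
[[13,14],[36,12],[41,0],[48,16],[50,0]]
[[13,14],[36,12],[41,0],[48,16],[50,0]]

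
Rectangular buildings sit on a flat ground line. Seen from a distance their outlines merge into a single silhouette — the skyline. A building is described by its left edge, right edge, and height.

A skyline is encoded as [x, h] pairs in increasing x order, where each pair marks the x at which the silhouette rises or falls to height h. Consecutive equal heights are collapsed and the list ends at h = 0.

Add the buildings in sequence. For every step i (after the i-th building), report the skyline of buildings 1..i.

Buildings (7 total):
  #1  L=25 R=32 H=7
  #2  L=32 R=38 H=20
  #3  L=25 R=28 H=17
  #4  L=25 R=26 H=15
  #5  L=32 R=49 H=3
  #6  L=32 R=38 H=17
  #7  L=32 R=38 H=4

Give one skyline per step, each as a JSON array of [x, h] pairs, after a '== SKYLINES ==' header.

== SKYLINES ==
[[25,7],[32,0]]
[[25,7],[32,20],[38,0]]
[[25,17],[28,7],[32,20],[38,0]]
[[25,17],[28,7],[32,20],[38,0]]
[[25,17],[28,7],[32,20],[38,3],[49,0]]
[[25,17],[28,7],[32,20],[38,3],[49,0]]
[[25,17],[28,7],[32,20],[38,3],[49,0]]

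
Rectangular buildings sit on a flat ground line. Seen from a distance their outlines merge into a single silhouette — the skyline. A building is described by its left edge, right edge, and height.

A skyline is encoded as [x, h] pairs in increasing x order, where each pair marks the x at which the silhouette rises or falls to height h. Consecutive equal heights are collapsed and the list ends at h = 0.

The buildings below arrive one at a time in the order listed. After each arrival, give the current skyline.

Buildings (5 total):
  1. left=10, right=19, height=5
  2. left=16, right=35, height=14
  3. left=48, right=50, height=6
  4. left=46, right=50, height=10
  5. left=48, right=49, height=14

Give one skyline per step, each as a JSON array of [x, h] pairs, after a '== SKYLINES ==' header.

== SKYLINES ==
[[10,5],[19,0]]
[[10,5],[16,14],[35,0]]
[[10,5],[16,14],[35,0],[48,6],[50,0]]
[[10,5],[16,14],[35,0],[46,10],[50,0]]
[[10,5],[16,14],[35,0],[46,10],[48,14],[49,10],[50,0]]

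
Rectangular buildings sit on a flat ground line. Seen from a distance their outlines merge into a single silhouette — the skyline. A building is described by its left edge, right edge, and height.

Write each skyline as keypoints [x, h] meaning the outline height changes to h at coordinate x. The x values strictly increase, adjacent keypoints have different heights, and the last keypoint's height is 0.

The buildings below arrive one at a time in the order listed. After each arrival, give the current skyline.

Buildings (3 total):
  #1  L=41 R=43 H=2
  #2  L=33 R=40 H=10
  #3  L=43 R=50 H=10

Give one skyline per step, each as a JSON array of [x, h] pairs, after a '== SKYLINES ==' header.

== SKYLINES ==
[[41,2],[43,0]]
[[33,10],[40,0],[41,2],[43,0]]
[[33,10],[40,0],[41,2],[43,10],[50,0]]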